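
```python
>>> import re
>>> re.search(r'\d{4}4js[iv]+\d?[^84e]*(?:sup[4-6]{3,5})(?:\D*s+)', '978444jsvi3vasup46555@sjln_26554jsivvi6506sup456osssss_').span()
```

(1, 23)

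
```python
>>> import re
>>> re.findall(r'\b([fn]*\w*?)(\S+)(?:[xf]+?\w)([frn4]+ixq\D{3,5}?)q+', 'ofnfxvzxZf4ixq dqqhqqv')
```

[('', 'ofnfxvz', 'f4ixq dq')]

With the lazy modifier that quantifier settles for the fewest repetitions that let the rest of the pattern succeed (the atoms after it are unaffected and can still be greedy).
With 3 capturing groups, `findall` returns a 3-tuple per match.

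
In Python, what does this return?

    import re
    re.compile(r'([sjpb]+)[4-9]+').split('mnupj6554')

The pattern matches one or more of one of [sjpb] (captured); then one or more of a character in [4-9].
Because the pattern has a capturing group, `split` also inserts each captured text between the pieces.

['mnu', 'pj', '']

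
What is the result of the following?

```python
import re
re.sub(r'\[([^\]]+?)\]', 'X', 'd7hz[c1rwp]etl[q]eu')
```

'd7hzXetlXeu'

Matches: at [4:11] → '[c1rwp]'; at [14:17] → '[q]'.
Each match is replaced by 'X'.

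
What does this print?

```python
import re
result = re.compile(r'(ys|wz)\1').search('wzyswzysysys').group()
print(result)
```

ysys

`\1` has to match the exact text group 1 already captured.
The match spans [6:10] → 'ysys'.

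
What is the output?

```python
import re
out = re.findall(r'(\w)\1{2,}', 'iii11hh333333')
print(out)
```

['i', '3']

`\1` has to match the exact text group 1 already captured.
With a single group, `findall` returns only what that group captured — 2 items.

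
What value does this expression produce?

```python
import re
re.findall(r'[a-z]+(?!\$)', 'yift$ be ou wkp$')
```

['yif', 'be', 'ou', 'wk']

The negative lookaround is zero-width — it rules out positions where the adjacent text would match, without consuming anything.
Matches: at [0:3] → 'yif'; at [6:8] → 'be'; at [9:11] → 'ou'; at [12:14] → 'wk'.
With no groups in the pattern, `findall` gives back each whole match — 4 here.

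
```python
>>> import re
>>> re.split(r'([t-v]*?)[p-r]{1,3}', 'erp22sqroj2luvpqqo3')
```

['e', '', '22s', '', 'oj2l', 'uv', 'o3']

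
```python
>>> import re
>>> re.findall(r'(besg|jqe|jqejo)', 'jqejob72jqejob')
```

['jqe', 'jqe']

Alternation tries branches left to right and keeps the first one that lets the overall match succeed at that position.
Walking the string: at [0:3] match 'jqe', group 1 = 'jqe'; at [8:11] match 'jqe', group 1 = 'jqe'.
`findall` collects group 1 from each match (2 total).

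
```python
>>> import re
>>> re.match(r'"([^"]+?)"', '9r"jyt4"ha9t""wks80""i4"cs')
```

None

`match` is anchored at position 0; if the pattern doesn't fit there, it returns None.
Here the pattern fails at index 0, so the call returns None.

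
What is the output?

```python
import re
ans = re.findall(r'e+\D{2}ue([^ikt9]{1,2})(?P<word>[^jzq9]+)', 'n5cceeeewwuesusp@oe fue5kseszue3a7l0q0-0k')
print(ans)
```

[('su', 'sp@oe fue5kses')]

The pattern matches one or more of a literal 'e', then exactly 2 of a non-digit, then the literal 'ue'; then 1 to 2 of any character except [ikt9] (captured); then one or more of any character except [jzq9] (captured as 'word').
Scanning left to right: at [4:28] match 'eeeewwuesusp@oe fue5kses', groups = ('su', 'sp@oe fue5kses').
`findall` packs the 2 group values into a tuple for every match.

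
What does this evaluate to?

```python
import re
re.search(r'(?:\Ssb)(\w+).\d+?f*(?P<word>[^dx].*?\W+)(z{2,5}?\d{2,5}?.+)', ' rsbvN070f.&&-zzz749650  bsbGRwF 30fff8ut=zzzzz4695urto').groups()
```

('vN0', '.&&-', 'zzz749650  bsbGRwF 30fff8ut=zzzzz4695urto')

Pattern: a non-whitespace character, then the literal 'sb' (non-capturing group); then one or more of a word character (captured); then any character, then one or more of a digit (lazy), then zero or more of a literal 'f'; then any character except [dx], then zero or more of any character (lazy), then one or more of a non-word character (captured as 'word'); then 2 to 5 of a literal 'z' (lazy), then 2 to 5 of a digit (lazy), then one or more of any character (captured).
A `+?`/`*?`/`{m,n}?` starts at its minimum and grows only as far as needed for what follows to match.
`search` walks the string left to right and returns the first match it finds.
The match spans [1:55] → 'rsbvN070f.&&-zzz749650  bsbGRwF 30fff8ut=zzzzz4695urto'.
Captured: group 1 = 'vN0', group 2 = '.&&-', group 3 = 'zzz749650  bsbGRwF 30fff8ut=zzzzz4695urto'.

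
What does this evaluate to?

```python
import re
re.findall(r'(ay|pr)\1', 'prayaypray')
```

['ay']

After group 1 captures some text, `\1` only succeeds where that same text appears again.
Matches: at [2:6] match 'ayay', group 1 = 'ay'.
Because there's exactly one group, `findall` drops the full match and keeps group 1 from the one hit.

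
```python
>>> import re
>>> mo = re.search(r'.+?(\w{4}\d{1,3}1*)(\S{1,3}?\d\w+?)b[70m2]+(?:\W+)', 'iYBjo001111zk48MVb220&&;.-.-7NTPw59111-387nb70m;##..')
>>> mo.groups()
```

The match spans [0:28] → 'iYBjo001111zk48MVb220&&;.-.-'.
Captured: group 1 = 'YBjo001111', group 2 = 'zk48MV'.

('YBjo001111', 'zk48MV')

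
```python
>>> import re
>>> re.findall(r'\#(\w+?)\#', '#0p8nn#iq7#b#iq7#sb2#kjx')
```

['0p8nn', 'b', 'sb2']

Walking the string: at [0:7] match '#0p8nn#', group 1 = '0p8nn'; at [10:13] match '#b#', group 1 = 'b'; at [16:21] match '#sb2#', group 1 = 'sb2'.
With a single group, `findall` returns only what that group captured — 3 items.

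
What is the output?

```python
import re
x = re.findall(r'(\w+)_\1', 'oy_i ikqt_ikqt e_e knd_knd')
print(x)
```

['ikqt', 'e', 'knd']

The backreference `\1` re-matches whatever the first group consumed, character for character.
Walking the string: at [5:14] match 'ikqt_ikqt', group 1 = 'ikqt'; at [15:18] match 'e_e', group 1 = 'e'; at [19:26] match 'knd_knd', group 1 = 'knd'.
`findall` collects group 1 from each match (3 total).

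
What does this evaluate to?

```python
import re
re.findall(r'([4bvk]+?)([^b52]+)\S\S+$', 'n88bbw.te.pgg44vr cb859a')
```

The pattern matches one or more of one of [4bvk] (lazy) (captured); then one or more of any character except [b52] (captured); then a non-whitespace character, then one or more of a non-whitespace character; then anchored at the end.
Scanning left to right: at [3:24] match 'bbw.te.pgg44vr cb859a', groups = ('bb', 'w.te.pgg44vr c').
2 groups means the one result is a tuple of 2 captured strings — 1 here.

[('bb', 'w.te.pgg44vr c')]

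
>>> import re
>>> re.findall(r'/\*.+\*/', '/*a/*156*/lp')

Since nothing is captured, `findall` lists the 1 matched substring directly.

['/*a/*156*/']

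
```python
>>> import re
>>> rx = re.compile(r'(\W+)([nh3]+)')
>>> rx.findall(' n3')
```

[(' ', 'n3')]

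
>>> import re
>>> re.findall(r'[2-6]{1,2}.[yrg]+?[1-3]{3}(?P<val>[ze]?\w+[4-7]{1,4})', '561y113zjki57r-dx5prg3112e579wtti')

['zjki57', '2e57']

The pattern matches 1 to 2 of a character in [2-6], then any character, then one or more of one of [yrg] (lazy); then exactly 3 of a character in [1-3]; then optionally one of [ze], then one or more of a word character, then 1 to 4 of a character in [4-7] (captured as 'val').
Scanning left to right: at [0:13] match '561y113zjki57', group 1 = 'zjki57'; at [17:28] match '5prg3112e57', group 1 = '2e57'.
With a single group, `findall` returns only what that group captured — 2 items.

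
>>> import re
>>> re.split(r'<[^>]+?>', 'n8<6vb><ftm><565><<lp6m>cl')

['n8', '', '', '', 'cl']

Matches to split on: at [2:7] → '<6vb>'; at [7:12] → '<ftm>'; at [12:17] → '<565>'; at [17:24] → '<<lp6m>'.
Each match becomes a cut point; 5 segments remain.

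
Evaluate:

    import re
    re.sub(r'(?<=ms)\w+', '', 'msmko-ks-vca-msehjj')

'ms-ks-vca-ms'

Lookahead/lookbehind check context without consuming it, so the matched span excludes the asserted characters.
Matches: at [2:5] → 'mko'; at [15:19] → 'ehjj'.
Each match is replaced by ''.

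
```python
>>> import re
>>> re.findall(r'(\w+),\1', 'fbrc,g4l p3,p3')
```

['p3']

A backreference is literal: `\1` must see the identical characters the first group matched.
Walking the string: at [9:14] match 'p3,p3', group 1 = 'p3'.
One capturing group, so `findall` returns just the captured substring from the one match — 1 in all.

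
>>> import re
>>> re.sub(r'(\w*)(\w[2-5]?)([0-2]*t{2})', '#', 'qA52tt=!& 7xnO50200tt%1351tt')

The pattern matches zero or more of a word character (captured); then a word character, then optionally a character in [2-5] (captured); then zero or more of a character in [0-2], then exactly 2 of a literal 't' (captured).
Each match is replaced by '#'.

'#=!& #%#'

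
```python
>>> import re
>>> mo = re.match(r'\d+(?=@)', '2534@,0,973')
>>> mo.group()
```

'2534'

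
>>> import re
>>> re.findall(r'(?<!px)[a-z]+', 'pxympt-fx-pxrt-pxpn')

['pxympt', 'fx', 'pxrt', 'pxpn']

The negative lookahead/lookbehind blocks any match where the forbidden context is present.
Since nothing is captured, `findall` lists the 4 matched substrings directly.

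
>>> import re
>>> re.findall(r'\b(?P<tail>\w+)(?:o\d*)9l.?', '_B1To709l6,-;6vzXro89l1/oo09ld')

['_B1T', '6vzXr', 'o']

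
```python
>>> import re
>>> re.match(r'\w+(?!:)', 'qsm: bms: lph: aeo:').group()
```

A negative assertion filters positions out without eating any characters.
`re.match` only tries the pattern at the start of the string.
The match spans [0:2] → 'qs'.

'qs'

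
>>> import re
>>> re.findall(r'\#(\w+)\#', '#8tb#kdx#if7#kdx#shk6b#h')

['8tb', 'if7', 'shk6b']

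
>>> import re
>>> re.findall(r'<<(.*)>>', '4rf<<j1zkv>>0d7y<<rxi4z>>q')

['j1zkv>>0d7y<<rxi4z']

Walking the string: at [3:25] match '<<j1zkv>>0d7y<<rxi4z>>', group 1 = 'j1zkv>>0d7y<<rxi4z'.
One capturing group, so `findall` returns just the captured substring from the one match — 1 in all.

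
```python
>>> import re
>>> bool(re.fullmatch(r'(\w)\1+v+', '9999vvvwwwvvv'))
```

`\1` is not a pattern — it's the concrete string captured by group 1, re-applied verbatim.
For `fullmatch`, every character of the input must be accounted for by the pattern.
Here the string isn't matched end-to-end, so the call returns None, and `bool(None)` is False.

False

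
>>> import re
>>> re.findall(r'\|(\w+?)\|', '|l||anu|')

['l', 'anu']

With a single group, `findall` returns only what that group captured — 2 items.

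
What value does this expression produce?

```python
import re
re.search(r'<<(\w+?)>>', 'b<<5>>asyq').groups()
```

The match spans [1:6] → '<<5>>'.
Captured: group 1 = '5'.

('5',)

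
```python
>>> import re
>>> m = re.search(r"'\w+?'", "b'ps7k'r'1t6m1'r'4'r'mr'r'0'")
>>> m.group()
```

"'ps7k'"

The match spans [1:7] → "'ps7k'".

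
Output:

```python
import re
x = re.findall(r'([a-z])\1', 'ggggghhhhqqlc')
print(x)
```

['g', 'g', 'h', 'h', 'q']

After group 1 captures some text, `\1` only succeeds where that same text appears again.
One capturing group, so `findall` returns just the captured substring from each match — 5 in all.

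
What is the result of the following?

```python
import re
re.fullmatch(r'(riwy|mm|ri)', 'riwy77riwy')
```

`re.fullmatch` requires the pattern to consume the entire string.
Here the string isn't matched end-to-end, so the call returns None.

None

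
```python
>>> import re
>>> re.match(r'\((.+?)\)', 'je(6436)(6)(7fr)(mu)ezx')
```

None

`match` is anchored at position 0; if the pattern doesn't fit there, it returns None.
Here the string doesn't start with a match, so the call returns None.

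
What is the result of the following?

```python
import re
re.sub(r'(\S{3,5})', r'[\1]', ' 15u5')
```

Each match is replaced using the text its own group 1 captured.

' [15u5]'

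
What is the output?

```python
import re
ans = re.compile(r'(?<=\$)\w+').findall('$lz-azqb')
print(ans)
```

['lz']

Lookahead/lookbehind check context without consuming it, so the matched span excludes the asserted characters.
With no groups in the pattern, `findall` gives back each whole match — 1 here.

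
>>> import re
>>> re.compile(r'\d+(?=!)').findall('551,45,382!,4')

The positive lookaround only admits positions where the adjacent text matches; those characters stay outside the span.
Since nothing is captured, `findall` lists the 1 matched substring directly.

['382']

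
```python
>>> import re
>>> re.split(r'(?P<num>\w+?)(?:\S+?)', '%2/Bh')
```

['%', '2', '', 'B', '']

This matches one or more of a word character (lazy) (captured as 'num'); then one or more of a non-whitespace character (lazy) (non-capturing group).
Matches to split on: at [1:3] → '2/'; at [3:5] → 'Bh'.
With a capturing group present, the delimiter's captured portion is kept in the result list.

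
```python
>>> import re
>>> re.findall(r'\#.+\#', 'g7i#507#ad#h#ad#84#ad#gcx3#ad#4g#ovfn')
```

['#507#ad#h#ad#84#ad#gcx3#ad#4g#']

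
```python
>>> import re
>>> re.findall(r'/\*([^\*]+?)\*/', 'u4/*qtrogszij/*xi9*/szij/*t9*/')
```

Scanning left to right: at [13:20] match '/*xi9*/', group 1 = 'xi9'; at [24:30] match '/*t9*/', group 1 = 't9'.
With a single group, `findall` returns only what that group captured — 2 items.

['xi9', 't9']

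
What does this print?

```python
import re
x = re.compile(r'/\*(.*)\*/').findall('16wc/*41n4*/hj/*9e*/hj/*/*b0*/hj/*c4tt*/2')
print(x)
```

['41n4*/hj/*9e*/hj/*/*b0*/hj/*c4tt']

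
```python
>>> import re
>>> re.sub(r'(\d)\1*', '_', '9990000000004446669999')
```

'_____'

`\1` is not a pattern — it's the concrete string captured by group 1, re-applied verbatim.
Matches: at [0:3] → '999'; at [3:12] → '000000000'; at [12:15] → '444'; at [15:18] → '666'; at [18:22] → '9999'.
Every occurrence is swapped for '_'.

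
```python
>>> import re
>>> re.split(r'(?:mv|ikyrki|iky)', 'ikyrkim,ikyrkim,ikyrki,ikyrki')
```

['', 'm,', 'm,', ',', '']

Alternation isn't longest-match — the leftmost alternative that fits at this position is chosen.
Splitting on the pattern gives 5 pieces.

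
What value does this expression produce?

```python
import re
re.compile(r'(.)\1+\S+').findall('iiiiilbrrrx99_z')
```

['i']

A backreference is literal: `\1` must see the identical characters the first group matched.
Matches: at [0:15] match 'iiiiilbrrrx99_z', group 1 = 'i'.
One capturing group, so `findall` returns just the captured substring from the one match — 1 in all.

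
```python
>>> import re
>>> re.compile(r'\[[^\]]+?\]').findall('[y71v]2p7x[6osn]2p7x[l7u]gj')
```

['[y71v]', '[6osn]', '[l7u]']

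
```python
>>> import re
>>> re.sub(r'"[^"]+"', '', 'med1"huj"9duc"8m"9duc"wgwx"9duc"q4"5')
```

'med19duc9duc9duc5'

Each match is replaced by ''.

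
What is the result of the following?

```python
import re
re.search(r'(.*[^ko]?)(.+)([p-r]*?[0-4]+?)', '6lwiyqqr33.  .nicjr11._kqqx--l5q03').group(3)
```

'3'

This matches zero or more of any character, then optionally any character except [ko] (captured); then one or more of any character (captured); then zero or more of a character in [p-r] (lazy), then one or more of a character in [0-4] (lazy) (captured).
`re.search` tries every starting position until one works.
The match spans [0:34] → '6lwiyqqr33.  .nicjr11._kqqx--l5q03'.
Captured: group 1 = '6lwiyqqr33.  .nicjr11._kqqx--l5q', group 2 = '0', group 3 = '3'.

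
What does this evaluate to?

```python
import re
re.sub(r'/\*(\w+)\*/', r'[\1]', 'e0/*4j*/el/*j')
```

'e0[4j]el/*j'

`\1` in the replacement pulls in group 1's text for each match.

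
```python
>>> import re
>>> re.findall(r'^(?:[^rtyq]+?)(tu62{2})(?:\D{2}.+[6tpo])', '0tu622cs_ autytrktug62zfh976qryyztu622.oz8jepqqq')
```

The pattern matches anchored at the start of the string; then one or more of any character except [rtyq] (lazy) (non-capturing group); then the literal 'tu6', then exactly 2 of a literal '2' (captured); then exactly 2 of a non-digit, then one or more of any character, then one of [6tpo] (non-capturing group).
Scanning left to right: at [0:45] match '0tu622cs_ autytrktug62zfh976qryyztu622.oz8jep', group 1 = 'tu622'.
With a single group, `findall` returns only what that group captured — 1 item.

['tu622']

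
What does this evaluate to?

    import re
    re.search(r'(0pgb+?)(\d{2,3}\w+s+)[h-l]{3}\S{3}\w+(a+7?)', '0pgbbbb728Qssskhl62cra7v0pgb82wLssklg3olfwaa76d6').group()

'0pgbbbb728Qssskhl62cra7v0pgb82wLssklg3olfwaa7'

The match spans [0:45] → '0pgbbbb728Qssskhl62cra7v0pgb82wLssklg3olfwaa7'.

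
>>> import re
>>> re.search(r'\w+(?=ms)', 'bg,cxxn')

None

The `(?=…)`/`(?<=…)` assertion just peeks at neighbouring text; it doesn't advance the match position.
`search` walks the string left to right and returns the first match it finds.
Here the pattern never matches, so the call returns None.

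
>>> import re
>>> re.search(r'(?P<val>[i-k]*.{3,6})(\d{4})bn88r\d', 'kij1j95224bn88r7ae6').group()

The pattern matches zero or more of a character in [i-k], then 3 to 6 of any character (captured as 'val'); then exactly 4 of a digit (captured); then the literal 'bn', then the literal '88r', then a digit.
The match spans [0:16] → 'kij1j95224bn88r7'.

'kij1j95224bn88r7'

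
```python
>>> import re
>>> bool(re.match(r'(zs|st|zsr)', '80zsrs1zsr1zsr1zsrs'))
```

False

`re.match` won't scan ahead — the pattern has to work from the very first character.
Here the pattern fails at index 0, so the call returns None, and `bool(None)` is False.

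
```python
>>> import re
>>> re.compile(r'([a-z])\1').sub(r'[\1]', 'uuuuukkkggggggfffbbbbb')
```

'[u][u]u[k]k[g][g][g][f]f[b][b]b'

`\1` is not a pattern — it's the concrete string captured by group 1, re-applied verbatim.
Matches: at [0:2] → 'uu'; at [2:4] → 'uu'; at [5:7] → 'kk'; at [8:10] → 'gg'; at [10:12] → 'gg'; ….
The replacement refers to a captured group, so each match is rewritten using its own captured text.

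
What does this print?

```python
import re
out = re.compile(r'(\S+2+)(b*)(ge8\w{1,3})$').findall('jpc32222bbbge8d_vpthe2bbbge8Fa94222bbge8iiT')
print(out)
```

[('jpc32222bbbge8d_vpthe2bbbge8Fa94222', 'bb', 'ge8iiT')]

The pattern matches one or more of a non-whitespace character, then one or more of a literal '2' (captured); then zero or more of a literal 'b' (captured); then the literal 'ge8', then 1 to 3 of a word character (captured); then anchored at the end.
Walking the string: at [0:43] match 'jpc32222bbbge8d_vpthe2bbbge8Fa94222bbge8iiT', groups = ('jpc32222bbbge8d_vpthe2bbbge8Fa94222', 'bb', 'ge8iiT').
`findall` packs the 3 group values into a tuple for every match.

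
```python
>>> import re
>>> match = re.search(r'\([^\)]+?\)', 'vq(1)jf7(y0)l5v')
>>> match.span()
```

`re.search` scans for the first position where the pattern succeeds.
The match spans [2:5] → '(1)'.

(2, 5)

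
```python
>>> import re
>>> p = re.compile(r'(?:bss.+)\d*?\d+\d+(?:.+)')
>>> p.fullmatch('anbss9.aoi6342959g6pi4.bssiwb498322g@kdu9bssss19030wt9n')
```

None

`re.fullmatch` is like wrapping the pattern in `^…$` (in single-line mode).
Here the string isn't matched end-to-end, so the call returns None.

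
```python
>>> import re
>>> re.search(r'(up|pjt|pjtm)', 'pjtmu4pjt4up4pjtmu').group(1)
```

The match spans [0:3] → 'pjt'.
Captured: group 1 = 'pjt'.

'pjt'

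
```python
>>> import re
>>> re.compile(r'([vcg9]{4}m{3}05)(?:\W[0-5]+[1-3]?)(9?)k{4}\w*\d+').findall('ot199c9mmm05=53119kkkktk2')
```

[('99c9mmm05', '9')]

2 groups means the one result is a tuple of 2 captured strings — 1 here.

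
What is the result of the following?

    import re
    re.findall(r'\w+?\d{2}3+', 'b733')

['b733']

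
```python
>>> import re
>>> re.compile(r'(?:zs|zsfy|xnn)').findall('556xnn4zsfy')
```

Alternation tries branches left to right and keeps the first one that lets the overall match succeed at that position.
Matches: at [3:6] → 'xnn'; at [7:9] → 'zs'.
Since nothing is captured, `findall` lists the 2 matched substrings directly.

['xnn', 'zs']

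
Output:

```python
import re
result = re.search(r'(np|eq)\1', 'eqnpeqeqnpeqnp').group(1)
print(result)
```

eq

`\1` has to match the exact text group 1 already captured.
`re.search` tries every starting position until one works.
The match spans [4:8] → 'eqeq'.
Captured: group 1 = 'eq'.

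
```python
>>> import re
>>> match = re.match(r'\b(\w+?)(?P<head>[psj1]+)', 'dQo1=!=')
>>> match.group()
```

The pattern matches a word boundary (`\b`, zero-width); then one or more of a word character (lazy) (captured); then one or more of one of [psj1] (captured as 'head').
`re.match` only tries the pattern at the start of the string.
The match spans [0:4] → 'dQo1'.
Captured: group 1 = 'dQo', group 2 = '1'.

'dQo1'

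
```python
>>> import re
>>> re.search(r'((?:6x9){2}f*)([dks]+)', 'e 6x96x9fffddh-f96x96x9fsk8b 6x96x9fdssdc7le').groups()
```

The match spans [2:13] → '6x96x9fffdd'.
Captured: group 1 = '6x96x9fff', group 2 = 'dd'.

('6x96x9fff', 'dd')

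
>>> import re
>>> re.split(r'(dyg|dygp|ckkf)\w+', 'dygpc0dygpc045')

['', 'dyg', '']

Alternation isn't longest-match — the leftmost alternative that fits at this position is chosen.
Because the pattern has a capturing group, `split` also inserts each captured text between the pieces.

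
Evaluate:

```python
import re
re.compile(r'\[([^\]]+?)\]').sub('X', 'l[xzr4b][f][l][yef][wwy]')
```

`sub` substitutes 'X' at each match site.

'lXXXXX'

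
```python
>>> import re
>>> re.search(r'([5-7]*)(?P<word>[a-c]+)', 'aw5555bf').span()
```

(0, 1)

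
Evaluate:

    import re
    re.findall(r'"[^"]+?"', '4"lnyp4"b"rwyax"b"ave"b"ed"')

['"lnyp4"', '"rwyax"', '"ave"', '"ed"']

Matches: at [1:8] → '"lnyp4"'; at [9:16] → '"rwyax"'; at [17:22] → '"ave"'; at [23:27] → '"ed"'.
No capturing groups, so `findall` returns the 4 full match strings.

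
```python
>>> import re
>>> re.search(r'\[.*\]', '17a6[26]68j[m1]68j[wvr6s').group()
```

The match spans [4:15] → '[26]68j[m1]'.

'[26]68j[m1]'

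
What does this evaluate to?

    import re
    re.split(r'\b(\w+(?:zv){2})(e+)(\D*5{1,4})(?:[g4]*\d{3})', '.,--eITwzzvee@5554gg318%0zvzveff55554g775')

['.,--eITwzzvee@5554gg318%', '0zvzv', 'e', 'ff5555', '']

The pattern matches a word boundary (`\b`, zero-width); then one or more of a word character, then the literal 'zv' repeated 2 times (captured); then one or more of a literal 'e' (captured); then zero or more of a non-digit, then 1 to 4 of the literal '5' (captured); then zero or more of one of [g4], then exactly 3 of a digit (non-capturing group).
Matches to split on: at [24:41] → '0zvzveff55554g775'.
The group in the pattern means `split` returns the separators' captures alongside the pieces.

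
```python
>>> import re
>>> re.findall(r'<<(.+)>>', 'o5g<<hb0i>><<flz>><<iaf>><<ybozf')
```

With a single group, `findall` returns only what that group captured — 1 item.

['hb0i>><<flz>><<iaf']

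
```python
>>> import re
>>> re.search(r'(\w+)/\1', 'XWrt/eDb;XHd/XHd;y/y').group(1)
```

'XHd'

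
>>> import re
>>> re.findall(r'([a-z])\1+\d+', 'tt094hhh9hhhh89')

`\1` has to match the exact text group 1 already captured.
Walking the string: at [0:5] match 'tt094', group 1 = 't'; at [5:9] match 'hhh9', group 1 = 'h'; at [9:15] match 'hhhh89', group 1 = 'h'.
With a single group, `findall` returns only what that group captured — 3 items.

['t', 'h', 'h']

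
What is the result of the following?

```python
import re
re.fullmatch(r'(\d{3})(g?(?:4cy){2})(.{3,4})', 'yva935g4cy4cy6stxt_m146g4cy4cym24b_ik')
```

None

The pattern matches exactly 3 of a digit (captured); then optionally the literal 'g', then the literal '4cy' repeated 2 times (captured); then 3 to 4 of any character (captured).
For `fullmatch`, every character of the input must be accounted for by the pattern.
Here the pattern can't cover the whole string, so the call returns None.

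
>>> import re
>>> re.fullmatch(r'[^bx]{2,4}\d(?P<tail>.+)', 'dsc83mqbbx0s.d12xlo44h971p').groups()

This matches 2 to 4 of any character except [bx], then a digit; then one or more of any character (captured as 'tail').
`fullmatch` succeeds only if the pattern covers the string from start to end.
The match spans [0:26] → 'dsc83mqbbx0s.d12xlo44h971p'.
Captured: group 1 = 'mqbbx0s.d12xlo44h971p'.

('mqbbx0s.d12xlo44h971p',)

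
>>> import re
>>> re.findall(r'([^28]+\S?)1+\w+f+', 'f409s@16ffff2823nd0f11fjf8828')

['f409s@']

This matches one or more of any character except [28], then optionally a non-whitespace character (captured); then one or more of the literal '1', then one or more of a word character; then one or more of a literal 'f'.
Because there's exactly one group, `findall` drops the full match and keeps group 1 from the one hit.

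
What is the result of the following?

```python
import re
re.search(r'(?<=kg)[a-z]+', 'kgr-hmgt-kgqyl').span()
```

(2, 3)

The positive lookaround only admits positions where the adjacent text matches; those characters stay outside the span.
`re.search` scans for the first position where the pattern succeeds.
The match spans [2:3] → 'r'.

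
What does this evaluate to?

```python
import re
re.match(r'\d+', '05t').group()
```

'05'

`re.match` won't scan ahead — the pattern has to work from the very first character.
The match spans [0:2] → '05'.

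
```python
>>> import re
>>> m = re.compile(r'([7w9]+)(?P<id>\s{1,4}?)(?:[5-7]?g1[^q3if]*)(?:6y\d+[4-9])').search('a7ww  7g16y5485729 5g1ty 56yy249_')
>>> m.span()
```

(1, 18)

The match spans [1:18] → '7ww  7g16y5485729'.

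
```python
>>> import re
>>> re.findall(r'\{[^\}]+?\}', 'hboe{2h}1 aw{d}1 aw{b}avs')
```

`findall` yields the raw match text (3 of them) because the pattern has no groups.

['{2h}', '{d}', '{b}']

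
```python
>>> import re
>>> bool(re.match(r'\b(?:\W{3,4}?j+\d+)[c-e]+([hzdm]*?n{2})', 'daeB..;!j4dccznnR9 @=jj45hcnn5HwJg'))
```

`re.match` won't scan ahead — the pattern has to work from the very first character.
Here position 0 doesn't satisfy it, so the call returns None, and `bool(None)` is False.

False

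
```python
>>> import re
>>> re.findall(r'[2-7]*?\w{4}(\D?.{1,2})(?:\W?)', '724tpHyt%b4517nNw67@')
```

Pattern: zero or more of a character in [2-7] (lazy), then exactly 4 of a word character; then optionally a non-digit, then 1 to 2 of any character (captured); then optionally a non-word character (non-capturing group).
Because the quantifier is non-greedy, it stops expanding at the earliest point where the rest of the pattern can succeed.
Matches: at [0:7] match '724tpHy', group 1 = 'pHy'; at [9:15] match 'b4517n', group 1 = '7n'; at [15:20] match 'Nw67@', group 1 = '@'.
Because there's exactly one group, `findall` drops the full match and keeps group 1 from each hit.

['pHy', '7n', '@']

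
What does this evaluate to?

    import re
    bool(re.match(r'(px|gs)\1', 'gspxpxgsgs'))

False

The backreference `\1` re-matches whatever the first group consumed, character for character.
`match` is anchored at position 0; if the pattern doesn't fit there, it returns None.
Here position 0 doesn't satisfy it, so the call returns None, and `bool(None)` is False.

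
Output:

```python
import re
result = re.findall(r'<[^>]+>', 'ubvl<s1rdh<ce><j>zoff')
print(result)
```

['<s1rdh<ce>', '<j>']

With no groups in the pattern, `findall` gives back each whole match — 2 here.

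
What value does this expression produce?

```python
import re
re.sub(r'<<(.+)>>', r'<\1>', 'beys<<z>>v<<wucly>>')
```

'beys<z>>v<<wucly>'

The replacement refers to a captured group, so each match is rewritten using its own captured text.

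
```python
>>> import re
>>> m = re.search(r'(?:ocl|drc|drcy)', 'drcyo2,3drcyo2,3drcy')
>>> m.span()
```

Alternation isn't longest-match — the leftmost alternative that fits at this position is chosen.
Unlike `match`, `search` isn't anchored — it looks for the pattern anywhere in the string.
The match spans [0:3] → 'drc'.

(0, 3)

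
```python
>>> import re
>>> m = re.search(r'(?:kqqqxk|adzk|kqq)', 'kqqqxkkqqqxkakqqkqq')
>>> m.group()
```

'kqqqxk'

Alternation tries branches left to right and keeps the first one that lets the overall match succeed at that position.
The match spans [0:6] → 'kqqqxk'.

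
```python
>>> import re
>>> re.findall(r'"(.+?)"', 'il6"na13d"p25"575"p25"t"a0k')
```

['na13d', '575', 't']

One capturing group, so `findall` returns just the captured substring from each match — 3 in all.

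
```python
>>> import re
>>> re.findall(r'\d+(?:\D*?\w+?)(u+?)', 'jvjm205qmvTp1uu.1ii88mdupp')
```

Pattern: one or more of a digit; then zero or more of a non-digit (lazy), then one or more of a word character (lazy) (non-capturing group); then one or more of a literal 'u' (lazy) (captured).
`findall` collects group 1 from each match (2 total).

['u', 'u']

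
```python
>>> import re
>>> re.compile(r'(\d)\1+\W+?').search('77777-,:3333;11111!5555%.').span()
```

(0, 6)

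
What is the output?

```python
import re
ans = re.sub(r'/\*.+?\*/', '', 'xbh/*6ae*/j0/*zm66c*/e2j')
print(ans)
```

Matches: at [3:10] → '/*6ae*/'; at [12:21] → '/*zm66c*/'.
`sub` substitutes '' at each match site.

xbhj0e2j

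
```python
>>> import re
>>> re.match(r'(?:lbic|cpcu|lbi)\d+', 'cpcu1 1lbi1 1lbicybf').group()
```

'cpcu1'

`re.match` only tries the pattern at the start of the string.
The match spans [0:5] → 'cpcu1'.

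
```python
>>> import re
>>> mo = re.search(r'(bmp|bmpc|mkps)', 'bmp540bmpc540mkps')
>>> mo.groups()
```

('bmp',)

`search` walks the string left to right and returns the first match it finds.
The match spans [0:3] → 'bmp'.
Captured: group 1 = 'bmp'.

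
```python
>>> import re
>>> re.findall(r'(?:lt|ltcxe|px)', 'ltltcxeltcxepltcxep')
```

Branches in `(...|...)` are attempted left-to-right; the first branch that allows the whole pattern to succeed is taken.
With no groups in the pattern, `findall` gives back each whole match — 4 here.

['lt', 'lt', 'lt', 'lt']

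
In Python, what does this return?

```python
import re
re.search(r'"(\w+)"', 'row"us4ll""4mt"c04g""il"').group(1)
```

'us4ll'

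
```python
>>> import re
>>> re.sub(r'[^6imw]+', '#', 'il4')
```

'i#'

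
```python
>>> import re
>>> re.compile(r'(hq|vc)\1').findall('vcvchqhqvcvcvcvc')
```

`\1` is not a pattern — it's the concrete string captured by group 1, re-applied verbatim.
Matches: at [0:4] match 'vcvc', group 1 = 'vc'; at [4:8] match 'hqhq', group 1 = 'hq'; at [8:12] match 'vcvc', group 1 = 'vc'; at [12:16] match 'vcvc', group 1 = 'vc'.
`findall` collects group 1 from each match (4 total).

['vc', 'hq', 'vc', 'vc']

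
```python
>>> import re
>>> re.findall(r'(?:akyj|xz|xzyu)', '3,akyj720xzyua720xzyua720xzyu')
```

['akyj', 'xz', 'xz', 'xz']

Branches in `(...|...)` are attempted left-to-right; the first branch that allows the whole pattern to succeed is taken.
Matches: at [2:6] → 'akyj'; at [9:11] → 'xz'; at [17:19] → 'xz'; at [25:27] → 'xz'.
No capturing groups, so `findall` returns the 4 full match strings.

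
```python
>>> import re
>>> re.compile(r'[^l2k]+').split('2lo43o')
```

The pattern matches one or more of any character except [l2k].
Matches to split on: at [2:6] → 'o43o'.
Splitting on the pattern gives 2 pieces.

['2l', '']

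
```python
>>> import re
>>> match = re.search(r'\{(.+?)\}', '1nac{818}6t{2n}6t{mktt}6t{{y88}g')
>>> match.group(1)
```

'818'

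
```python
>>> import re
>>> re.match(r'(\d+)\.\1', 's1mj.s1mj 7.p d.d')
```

None

A backreference is literal: `\1` must see the identical characters the first group matched.
With `match`, the pattern is implicitly anchored at the beginning.
Here the string doesn't start with a match, so the call returns None.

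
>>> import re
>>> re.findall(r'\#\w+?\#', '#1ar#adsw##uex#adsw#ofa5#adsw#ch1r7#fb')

['#1ar#', '#uex#', '#ofa5#', '#ch1r7#']

No capturing groups, so `findall` returns the 4 full match strings.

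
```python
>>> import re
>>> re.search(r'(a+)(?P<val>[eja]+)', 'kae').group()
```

'ae'

This matches one or more of a literal 'a' (captured); then one or more of one of [eja] (captured as 'val').
The match spans [1:3] → 'ae'.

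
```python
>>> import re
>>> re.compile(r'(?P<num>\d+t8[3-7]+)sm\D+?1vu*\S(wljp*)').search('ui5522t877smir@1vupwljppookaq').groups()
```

The match spans [2:24] → '5522t877smir@1vupwljpp'.
Captured: group 1 = '5522t877', group 2 = 'wljpp'.

('5522t877', 'wljpp')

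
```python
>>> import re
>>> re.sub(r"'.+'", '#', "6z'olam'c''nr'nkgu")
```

Matches: at [2:14] → "'olam'c''nr'".
Each match is replaced by '#'.

'6z#nkgu'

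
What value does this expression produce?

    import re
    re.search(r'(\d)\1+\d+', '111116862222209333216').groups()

('1',)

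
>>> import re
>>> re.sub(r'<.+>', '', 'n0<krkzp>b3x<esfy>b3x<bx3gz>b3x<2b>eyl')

'n0eyl'

Matches: at [2:35] → '<krkzp>b3x<esfy>b3x<bx3gz>b3x<2b>'.
`sub` substitutes '' at each match site.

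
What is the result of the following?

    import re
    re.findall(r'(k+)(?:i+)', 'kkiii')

['kk']

`findall` collects group 1 from the one match (1 total).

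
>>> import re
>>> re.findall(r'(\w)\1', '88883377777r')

['8', '8', '3', '7', '7']

A backreference is literal: `\1` must see the identical characters the first group matched.
Because there's exactly one group, `findall` drops the full match and keeps group 1 from each hit.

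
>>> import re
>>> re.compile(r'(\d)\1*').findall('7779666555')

['7', '9', '6', '5']

The backreference `\1` re-matches whatever the first group consumed, character for character.
One capturing group, so `findall` returns just the captured substring from each match — 4 in all.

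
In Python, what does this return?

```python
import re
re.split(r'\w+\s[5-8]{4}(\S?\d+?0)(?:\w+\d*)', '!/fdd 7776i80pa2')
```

The pattern matches one or more of a word character, then whitespace, then exactly 4 of a character in [5-8]; then optionally a non-whitespace character, then one or more of a digit (lazy), then a literal '0' (captured); then one or more of a word character, then zero or more of a digit (non-capturing group).
Matches to split on: at [2:16] → 'fdd 7776i80pa2'.
The group in the pattern means `split` returns the separators' captures alongside the pieces.

['!/', 'i80', '']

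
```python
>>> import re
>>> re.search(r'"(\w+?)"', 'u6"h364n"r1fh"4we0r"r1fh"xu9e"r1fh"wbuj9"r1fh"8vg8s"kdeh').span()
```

(2, 9)

`search` walks the string left to right and returns the first match it finds.
The match spans [2:9] → '"h364n"'.
Captured: group 1 = 'h364n'.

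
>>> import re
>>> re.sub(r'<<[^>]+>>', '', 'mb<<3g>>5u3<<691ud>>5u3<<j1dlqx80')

'mb5u35u3<<j1dlqx80'

Matches: at [2:8] → '<<3g>>'; at [11:20] → '<<691ud>>'.
`sub` substitutes '' at each match site.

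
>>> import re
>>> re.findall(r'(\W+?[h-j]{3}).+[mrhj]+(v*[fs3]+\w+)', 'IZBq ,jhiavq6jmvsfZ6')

[(' ,jhi', 'vsfZ6')]

This matches one or more of a non-word character (lazy), then exactly 3 of a character in [h-j] (captured); then one or more of any character, then one or more of one of [mrhj]; then zero or more of a literal 'v', then one or more of one of [fs3], then one or more of a word character (captured).
2 groups means the one result is a tuple of 2 captured strings — 1 here.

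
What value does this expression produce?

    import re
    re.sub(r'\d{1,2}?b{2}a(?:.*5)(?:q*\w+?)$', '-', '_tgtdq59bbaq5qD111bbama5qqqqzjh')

'_tgtdq-'

Each match is replaced by '-'.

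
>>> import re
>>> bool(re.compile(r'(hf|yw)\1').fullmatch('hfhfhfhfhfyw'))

A backreference is literal: `\1` must see the identical characters the first group matched.
`re.fullmatch` is like wrapping the pattern in `^…$` (in single-line mode).
Here the string isn't matched end-to-end, so the call returns None, and `bool(None)` is False.

False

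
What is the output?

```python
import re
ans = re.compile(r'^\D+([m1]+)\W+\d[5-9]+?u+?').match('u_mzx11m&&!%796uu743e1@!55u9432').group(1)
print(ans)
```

Pattern: anchored at the start of the string; then one or more of a non-digit; then one or more of one of [m1] (captured); then one or more of a non-word character, then a digit; then one or more of a character in [5-9] (lazy), then one or more of the literal 'u' (lazy).
With the lazy modifier that quantifier settles for the fewest repetitions that let the rest of the pattern succeed (the atoms after it are unaffected and can still be greedy).
With `match`, the pattern is implicitly anchored at the beginning.
The match spans [0:16] → 'u_mzx11m&&!%796u'.
Captured: group 1 = '11m'.

11m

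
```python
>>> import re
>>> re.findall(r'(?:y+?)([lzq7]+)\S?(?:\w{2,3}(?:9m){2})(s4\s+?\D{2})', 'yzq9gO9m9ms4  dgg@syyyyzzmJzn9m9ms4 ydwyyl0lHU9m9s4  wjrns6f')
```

[('zq', 's4  d'), ('zz', 's4 yd')]

This matches one or more of a literal 'y' (lazy) (non-capturing group); then one or more of one of [lzq7] (captured); then optionally a non-whitespace character; then 2 to 3 of a word character, then the literal '9m' repeated 2 times (non-capturing group); then the literal 's4', then one or more of whitespace (lazy), then exactly 2 of a non-digit (captured).
Scanning left to right: at [0:15] match 'yzq9gO9m9ms4  d', groups = ('zq', 's4  d'); at [19:38] match 'yyyyzzmJzn9m9ms4 yd', groups = ('zz', 's4 yd').
Multiple groups make `findall` return tuples — one 2-tuple for each match.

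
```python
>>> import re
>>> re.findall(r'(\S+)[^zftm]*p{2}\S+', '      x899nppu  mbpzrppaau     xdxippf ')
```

['x899n', 'mbpzrppaau']

This matches one or more of a non-whitespace character (captured); then zero or more of any character except [zftm], then exactly 2 of a literal 'p', then one or more of a non-whitespace character.
Scanning left to right: at [6:14] match 'x899nppu', group 1 = 'x899n'; at [16:38] match 'mbpzrppaau     xdxippf', group 1 = 'mbpzrppaau'.
With a single group, `findall` returns only what that group captured — 2 items.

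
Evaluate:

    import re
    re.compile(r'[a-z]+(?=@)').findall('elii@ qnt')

['elii']

Lookahead/lookbehind check context without consuming it, so the matched span excludes the asserted characters.
With no groups in the pattern, `findall` gives back each whole match — 1 here.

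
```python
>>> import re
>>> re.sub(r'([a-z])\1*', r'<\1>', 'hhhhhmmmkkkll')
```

'<h><m><k><l>'

After group 1 captures some text, `\1` only succeeds where that same text appears again.
Each match is replaced using the text its own group 1 captured.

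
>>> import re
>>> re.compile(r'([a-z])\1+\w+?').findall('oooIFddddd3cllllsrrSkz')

The backreference `\1` re-matches whatever the first group consumed, character for character.
Matches: at [0:4] match 'oooI', group 1 = 'o'; at [5:11] match 'ddddd3', group 1 = 'd'; at [12:17] match 'lllls', group 1 = 'l'; at [17:20] match 'rrS', group 1 = 'r'.
With a single group, `findall` returns only what that group captured — 4 items.

['o', 'd', 'l', 'r']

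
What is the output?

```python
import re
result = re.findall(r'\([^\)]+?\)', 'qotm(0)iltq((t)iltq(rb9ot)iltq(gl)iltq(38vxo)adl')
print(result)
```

Matches: at [4:7] → '(0)'; at [11:15] → '((t)'; at [19:26] → '(rb9ot)'; at [30:34] → '(gl)'; at [38:45] → '(38vxo)'.
With no groups in the pattern, `findall` gives back each whole match — 5 here.

['(0)', '((t)', '(rb9ot)', '(gl)', '(38vxo)']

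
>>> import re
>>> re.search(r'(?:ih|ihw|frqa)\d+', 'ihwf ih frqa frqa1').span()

The match spans [13:18] → 'frqa1'.

(13, 18)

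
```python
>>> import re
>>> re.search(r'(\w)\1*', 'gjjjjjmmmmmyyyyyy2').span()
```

(0, 1)

The backreference `\1` re-matches whatever the first group consumed, character for character.
`re.search` scans for the first position where the pattern succeeds.
The match spans [0:1] → 'g'.
Captured: group 1 = 'g'.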